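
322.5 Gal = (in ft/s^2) 1 Gal = 0.01 m/s^2, so 322.5 Gal = 322.5 * 0.01 = 3.225 m/s^2. 1 ft/s^2 = 0.3048 m/s^2, so 3.225 m/s^2 = 3.225 / 0.3048 = 10.580709 ft/s^2 ≈ 10.58 ft/s^2 (4 s.f.). Final answer: 10.58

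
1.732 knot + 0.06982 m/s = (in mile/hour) 2.149. Check: 1 knot = 0.51444444 m/s, so 1.732 knot = 1.732 * 0.51444444 = 0.89101778 m/s. 0.06982 m/s is already in m/s. Sum: 0.89101778 + 0.06982 = 0.96083778 m/s. 1 mile/hour = 0.44704 m/s, so 0.96083778 m/s = 0.96083778 / 0.44704 = 2.1493329 mile/hour ≈ 2.149 mile/hour (4 s.f.).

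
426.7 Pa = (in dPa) 1 dPa = 0.1 Pa, so 426.7 Pa = 426.7 / 0.1 = 4267 dPa. Final answer: 4267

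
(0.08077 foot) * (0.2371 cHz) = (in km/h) 1 foot = 0.3048 m, so 0.08077 foot = 0.08077 * 0.3048 = 0.024618696 m. 1 cHz = 0.01 Hz, so 0.2371 cHz = 0.2371 * 0.01 = 0.002371 Hz. Combine: 0.024618696 m * 0.002371 Hz = 5.8370928e-05 m/s. 1 km/h = 0.27777778 m/s, so 5.8370928e-05 m/s = 5.8370928e-05 / 0.27777778 = 0.00021013534 km/h ≈ 0.0002101 km/h (4 s.f.). Final answer: 0.0002101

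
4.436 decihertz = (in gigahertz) 1 decihertz = 0.1 Hz, so 4.436 decihertz = 4.436 * 0.1 = 0.4436 Hz. 1 gigahertz = 1e+09 Hz, so 0.4436 Hz = 0.4436 / 1e+09 = 4.436e-10 gigahertz. Final answer: 4.436e-10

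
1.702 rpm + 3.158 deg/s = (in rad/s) 1 rpm = 0.10471976 rad/s, so 1.702 rpm = 1.702 * 0.10471976 = 0.17823302 rad/s. 1 deg/s = 0.017453293 rad/s, so 3.158 deg/s = 3.158 * 0.017453293 = 0.055117498 rad/s. Sum: 0.17823302 + 0.055117498 = 0.23335052 rad/s. Result: 0.23335052 rad/s ≈ 0.2334 rad/s (4 s.f.). Final answer: 0.2334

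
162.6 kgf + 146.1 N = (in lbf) 1 kgf = 9.80665 N, so 162.6 kgf = 162.6 * 9.80665 = 1594.5613 N. 146.1 N is already in N. Sum: 1594.5613 + 146.1 = 1740.6613 N. 1 lbf = 4.4482216 N, so 1740.6613 N = 1740.6613 / 4.4482216 = 391.31622 lbf ≈ 391.3 lbf (4 s.f.). Final answer: 391.3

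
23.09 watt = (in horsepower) 23.09 watt = 23.09 W. 1 horsepower = 745.69987 W, so 23.09 W = 23.09 / 745.69987 = 0.0309642 horsepower ≈ 0.03096 horsepower (4 s.f.). Final answer: 0.03096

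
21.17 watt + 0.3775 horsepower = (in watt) 21.17 watt = 21.17 W. 1 horsepower = 745.69987 W, so 0.3775 horsepower = 0.3775 * 745.69987 = 281.5017 W. Sum: 21.17 + 281.5017 = 302.6717 W. 302.6717 W = 302.6717 watt ≈ 302.7 watt (4 s.f.). Final answer: 302.7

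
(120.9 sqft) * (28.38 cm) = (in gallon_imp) 1 sqft = 0.09290304 m^2, so 120.9 sqft = 120.9 * 0.09290304 = 11.231978 m^2. 1 cm = 0.01 m, so 28.38 cm = 28.38 * 0.01 = 0.2838 m. Combine: 11.231978 m^2 * 0.2838 m = 3.1876352 m^3. 1 gallon_imp = 0.00454609 m^3, so 3.1876352 m^3 = 3.1876352 / 0.00454609 = 701.18172 gallon_imp ≈ 701.2 gallon_imp (4 s.f.). Final answer: 701.2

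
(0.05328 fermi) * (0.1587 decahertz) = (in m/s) 1 fermi = 1e-15 m, so 0.05328 fermi = 0.05328 * 1e-15 = 5.328e-17 m. 1 decahertz = 10 Hz, so 0.1587 decahertz = 0.1587 * 10 = 1.587 Hz. Combine: 5.328e-17 m * 1.587 Hz = 8.455536e-17 m/s. Result: 8.455536e-17 m/s ≈ 8.456e-17 m/s (4 s.f.). Final answer: 8.456e-17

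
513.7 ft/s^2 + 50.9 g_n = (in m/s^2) 655.7. Check: 1 ft/s^2 = 0.3048 m/s^2, so 513.7 ft/s^2 = 513.7 * 0.3048 = 156.57576 m/s^2. 1 g_n = 9.80665 m/s^2, so 50.9 g_n = 50.9 * 9.80665 = 499.15848 m/s^2. Sum: 156.57576 + 499.15848 = 655.73424 m/s^2. Result: 655.73424 m/s^2 ≈ 655.7 m/s^2 (4 s.f.).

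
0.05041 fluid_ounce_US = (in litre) 0.001491. Check: 1 fluid_ounce_US = 2.957353e-05 m^3, so 0.05041 fluid_ounce_US = 0.05041 * 2.957353e-05 = 1.4908016e-06 m^3. 1 litre = 0.001 m^3, so 1.4908016e-06 m^3 = 1.4908016e-06 / 0.001 = 0.0014908016 litre ≈ 0.001491 litre (4 s.f.).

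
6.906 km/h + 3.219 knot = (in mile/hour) 7.996. Check: 1 km/h = 0.27777778 m/s, so 6.906 km/h = 6.906 * 0.27777778 = 1.9183333 m/s. 1 knot = 0.51444444 m/s, so 3.219 knot = 3.219 * 0.51444444 = 1.6559967 m/s. Sum: 1.9183333 + 1.6559967 = 3.57433 m/s. 1 mile/hour = 0.44704 m/s, so 3.57433 m/s = 3.57433 / 0.44704 = 7.9955485 mile/hour ≈ 7.996 mile/hour (4 s.f.).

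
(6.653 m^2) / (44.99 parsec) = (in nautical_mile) 2.588e-21. Check: 6.653 m^2 is already in m^2. 1 parsec = 3.0856776e+16 m, so 44.99 parsec = 44.99 * 3.0856776e+16 = 1.3882463e+18 m. Combine: 6.653 m^2 / 1.3882463e+18 m = 4.7923771e-18 m. 1 nautical_mile = 1852 m, so 4.7923771e-18 m = 4.7923771e-18 / 1852 = 2.5876766e-21 nautical_mile ≈ 2.588e-21 nautical_mile (4 s.f.).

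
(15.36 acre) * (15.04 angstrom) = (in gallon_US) 1 acre = 4046.8564 m^2, so 15.36 acre = 15.36 * 4046.8564 = 62159.715 m^2. 1 angstrom = 1e-10 m, so 15.04 angstrom = 15.04 * 1e-10 = 1.504e-09 m. Combine: 62159.715 m^2 * 1.504e-09 m = 9.3488211e-05 m^3. 1 gallon_US = 0.0037854118 m^3, so 9.3488211e-05 m^3 = 9.3488211e-05 / 0.0037854118 = 0.024696973 gallon_US ≈ 0.0247 gallon_US (4 s.f.). Final answer: 0.0247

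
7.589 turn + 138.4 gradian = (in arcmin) 1 turn = 6.2831853 rad, so 7.589 turn = 7.589 * 6.2831853 = 47.683093 rad. 1 gradian = 0.015707963 rad, so 138.4 gradian = 138.4 * 0.015707963 = 2.1739821 rad. Sum: 47.683093 + 2.1739821 = 49.857075 rad. 1 arcmin = 0.00029088821 rad, so 49.857075 rad = 49.857075 / 0.00029088821 = 171396 arcmin ≈ 1.714e+05 arcmin (4 s.f.). Final answer: 1.714e+05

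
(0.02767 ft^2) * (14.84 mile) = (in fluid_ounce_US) 1 ft^2 = 0.09290304 m^2, so 0.02767 ft^2 = 0.02767 * 0.09290304 = 0.0025706271 m^2. 1 mile = 1609.344 m, so 14.84 mile = 14.84 * 1609.344 = 23882.665 m. Combine: 0.0025706271 m^2 * 23882.665 m = 61.393426 m^3. 1 fluid_ounce_US = 2.957353e-05 m^3, so 61.393426 m^3 = 61.393426 / 2.957353e-05 = 2075958.7 fluid_ounce_US ≈ 2.076e+06 fluid_ounce_US (4 s.f.). Final answer: 2.076e+06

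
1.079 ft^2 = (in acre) 1 ft^2 = 0.09290304 m^2, so 1.079 ft^2 = 1.079 * 0.09290304 = 0.10024238 m^2. 1 acre = 4046.8564 m^2, so 0.10024238 m^2 = 0.10024238 / 4046.8564 = 2.4770432e-05 acre ≈ 2.477e-05 acre (4 s.f.). Final answer: 2.477e-05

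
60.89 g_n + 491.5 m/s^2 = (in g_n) 1 g_n = 9.80665 m/s^2, so 60.89 g_n = 60.89 * 9.80665 = 597.12692 m/s^2. 491.5 m/s^2 is already in m/s^2. Sum: 597.12692 + 491.5 = 1088.6269 m/s^2. 1 g_n = 9.80665 m/s^2, so 1088.6269 m/s^2 = 1088.6269 / 9.80665 = 111.00905 g_n ≈ 111 g_n (4 s.f.). Final answer: 111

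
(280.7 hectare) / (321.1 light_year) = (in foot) 1 hectare = 10000 m^2, so 280.7 hectare = 280.7 * 10000 = 2807000 m^2. 1 light_year = 9.4607305e+15 m, so 321.1 light_year = 321.1 * 9.4607305e+15 = 3.0378406e+18 m. Combine: 2807000 m^2 / 3.0378406e+18 m = 9.2401163e-13 m. 1 foot = 0.3048 m, so 9.2401163e-13 m = 9.2401163e-13 / 0.3048 = 3.0315342e-12 foot ≈ 3.032e-12 foot (4 s.f.). Final answer: 3.032e-12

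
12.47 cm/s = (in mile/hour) 0.2789. Check: 1 cm/s = 0.01 m/s, so 12.47 cm/s = 12.47 * 0.01 = 0.1247 m/s. 1 mile/hour = 0.44704 m/s, so 0.1247 m/s = 0.1247 / 0.44704 = 0.27894596 mile/hour ≈ 0.2789 mile/hour (4 s.f.).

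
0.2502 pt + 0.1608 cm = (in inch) 0.06678. Check: 1 pt = 0.00035277778 m, so 0.2502 pt = 0.2502 * 0.00035277778 = 8.8265e-05 m. 1 cm = 0.01 m, so 0.1608 cm = 0.1608 * 0.01 = 0.001608 m. Sum: 8.8265e-05 + 0.001608 = 0.001696265 m. 1 inch = 0.0254 m, so 0.001696265 m = 0.001696265 / 0.0254 = 0.066782087 inch ≈ 0.06678 inch (4 s.f.).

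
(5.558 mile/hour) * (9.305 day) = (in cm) 1.998e+08. Check: 1 mile/hour = 0.44704 m/s, so 5.558 mile/hour = 5.558 * 0.44704 = 2.4846483 m/s. 1 day = 86400 s, so 9.305 day = 9.305 * 86400 = 803952 s. Combine: 2.4846483 m/s * 803952 s = 1997538 m. 1 cm = 0.01 m, so 1997538 m = 1997538 / 0.01 = 1.997538e+08 cm ≈ 1.998e+08 cm (4 s.f.).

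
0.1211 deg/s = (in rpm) 1 deg/s = 0.017453293 rad/s, so 0.1211 deg/s = 0.1211 * 0.017453293 = 0.0021135937 rad/s. 1 rpm = 0.10471976 rad/s, so 0.0021135937 rad/s = 0.0021135937 / 0.10471976 = 0.020183333 rpm ≈ 0.02018 rpm (4 s.f.). Final answer: 0.02018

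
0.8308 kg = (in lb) 1 lb = 0.45359237 kg, so 0.8308 kg = 0.8308 / 0.45359237 = 1.8316005 lb ≈ 1.832 lb (4 s.f.). Final answer: 1.832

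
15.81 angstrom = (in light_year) 1.671e-25. Check: 1 angstrom = 1e-10 m, so 15.81 angstrom = 15.81 * 1e-10 = 1.581e-09 m. 1 light_year = 9.4607305e+15 m, so 1.581e-09 m = 1.581e-09 / 9.4607305e+15 = 1.6711183e-25 light_year ≈ 1.671e-25 light_year (4 s.f.).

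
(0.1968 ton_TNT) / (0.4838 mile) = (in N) 1 ton_TNT = 4.184e+09 J, so 0.1968 ton_TNT = 0.1968 * 4.184e+09 = 8.234112e+08 J. 1 mile = 1609.344 m, so 0.4838 mile = 0.4838 * 1609.344 = 778.60063 m. Combine: 8.234112e+08 J / 778.60063 m = 1057552.7 N. Result: 1057552.7 N ≈ 1.058e+06 N (4 s.f.). Final answer: 1.058e+06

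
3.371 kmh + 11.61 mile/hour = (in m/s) 6.127. Check: 1 kmh = 0.27777778 m/s, so 3.371 kmh = 3.371 * 0.27777778 = 0.93638889 m/s. 1 mile/hour = 0.44704 m/s, so 11.61 mile/hour = 11.61 * 0.44704 = 5.1901344 m/s. Sum: 0.93638889 + 5.1901344 = 6.1265233 m/s. Result: 6.1265233 m/s ≈ 6.127 m/s (4 s.f.).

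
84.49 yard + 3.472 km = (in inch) 1.397e+05. Check: 1 yard = 0.9144 m, so 84.49 yard = 84.49 * 0.9144 = 77.257656 m. 1 km = 1000 m, so 3.472 km = 3.472 * 1000 = 3472 m. Sum: 77.257656 + 3472 = 3549.2577 m. 1 inch = 0.0254 m, so 3549.2577 m = 3549.2577 / 0.0254 = 139734.55 inch ≈ 1.397e+05 inch (4 s.f.).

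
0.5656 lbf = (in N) 1 lbf = 4.4482216 N, so 0.5656 lbf = 0.5656 * 4.4482216 = 2.5159141 N. Result: 2.5159141 N ≈ 2.516 N (4 s.f.). Final answer: 2.516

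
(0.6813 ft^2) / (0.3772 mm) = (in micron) 1.678e+08. Check: 1 ft^2 = 0.09290304 m^2, so 0.6813 ft^2 = 0.6813 * 0.09290304 = 0.063294841 m^2. 1 mm = 0.001 m, so 0.3772 mm = 0.3772 * 0.001 = 0.0003772 m. Combine: 0.063294841 m^2 / 0.0003772 m = 167.80181 m. 1 micron = 1e-06 m, so 167.80181 m = 167.80181 / 1e-06 = 1.6780181e+08 micron ≈ 1.678e+08 micron (4 s.f.).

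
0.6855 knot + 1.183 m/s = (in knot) 1 knot = 0.51444444 m/s, so 0.6855 knot = 0.6855 * 0.51444444 = 0.35265167 m/s. 1.183 m/s is already in m/s. Sum: 0.35265167 + 1.183 = 1.5356517 m/s. 1 knot = 0.51444444 m/s, so 1.5356517 m/s = 1.5356517 / 0.51444444 = 2.985068 knot ≈ 2.985 knot (4 s.f.). Final answer: 2.985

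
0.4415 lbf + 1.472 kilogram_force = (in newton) 16.4. Check: 1 lbf = 4.4482216 N, so 0.4415 lbf = 0.4415 * 4.4482216 = 1.9638898 N. 1 kilogram_force = 9.80665 N, so 1.472 kilogram_force = 1.472 * 9.80665 = 14.435389 N. Sum: 1.9638898 + 14.435389 = 16.399279 N. 16.399279 N = 16.399279 newton ≈ 16.4 newton (4 s.f.).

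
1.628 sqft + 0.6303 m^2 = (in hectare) 7.815e-05. Check: 1 sqft = 0.09290304 m^2, so 1.628 sqft = 1.628 * 0.09290304 = 0.15124615 m^2. 0.6303 m^2 is already in m^2. Sum: 0.15124615 + 0.6303 = 0.78154615 m^2. 1 hectare = 10000 m^2, so 0.78154615 m^2 = 0.78154615 / 10000 = 7.8154615e-05 hectare ≈ 7.815e-05 hectare (4 s.f.).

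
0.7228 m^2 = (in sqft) 1 sqft = 0.09290304 m^2, so 0.7228 m^2 = 0.7228 / 0.09290304 = 7.7801544 sqft ≈ 7.78 sqft (4 s.f.). Final answer: 7.78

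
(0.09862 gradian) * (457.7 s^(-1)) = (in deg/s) 1 gradian = 0.015707963 rad, so 0.09862 gradian = 0.09862 * 0.015707963 = 0.0015491193 rad. 457.7 s^(-1) = 457.7 Hz. Combine: 0.0015491193 rad * 457.7 Hz = 0.70903192 rad/s. 1 deg/s = 0.017453293 rad/s, so 0.70903192 rad/s = 0.70903192 / 0.017453293 = 40.624537 deg/s ≈ 40.62 deg/s (4 s.f.). Final answer: 40.62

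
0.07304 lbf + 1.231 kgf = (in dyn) 1.24e+06. Check: 1 lbf = 4.4482216 N, so 0.07304 lbf = 0.07304 * 4.4482216 = 0.32489811 N. 1 kgf = 9.80665 N, so 1.231 kgf = 1.231 * 9.80665 = 12.071986 N. Sum: 0.32489811 + 12.071986 = 12.396884 N. 1 dyn = 1e-05 N, so 12.396884 N = 12.396884 / 1e-05 = 1239688.4 dyn ≈ 1.24e+06 dyn (4 s.f.).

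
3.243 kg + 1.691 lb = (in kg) 3.243 kg is already in kg. 1 lb = 0.45359237 kg, so 1.691 lb = 1.691 * 0.45359237 = 0.7670247 kg. Sum: 3.243 + 0.7670247 = 4.0100247 kg. Result: 4.0100247 kg ≈ 4.01 kg (4 s.f.). Final answer: 4.01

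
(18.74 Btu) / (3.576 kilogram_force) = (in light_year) 1 Btu = 1055.0559 J, so 18.74 Btu = 18.74 * 1055.0559 = 19771.747 J. 1 kilogram_force = 9.80665 N, so 3.576 kilogram_force = 3.576 * 9.80665 = 35.06858 N. Combine: 19771.747 J / 35.06858 N = 563.80231 m. 1 light_year = 9.4607305e+15 m, so 563.80231 m = 563.80231 / 9.4607305e+15 = 5.9593951e-14 light_year ≈ 5.959e-14 light_year (4 s.f.). Final answer: 5.959e-14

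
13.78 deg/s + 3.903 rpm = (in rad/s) 0.6492. Check: 1 deg/s = 0.017453293 rad/s, so 13.78 deg/s = 13.78 * 0.017453293 = 0.24050637 rad/s. 1 rpm = 0.10471976 rad/s, so 3.903 rpm = 3.903 * 0.10471976 = 0.4087212 rad/s. Sum: 0.24050637 + 0.4087212 = 0.64922758 rad/s. Result: 0.64922758 rad/s ≈ 0.6492 rad/s (4 s.f.).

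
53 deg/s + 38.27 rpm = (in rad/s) 1 deg/s = 0.017453293 rad/s, so 53 deg/s = 53 * 0.017453293 = 0.9250245 rad/s. 1 rpm = 0.10471976 rad/s, so 38.27 rpm = 38.27 * 0.10471976 = 4.007625 rad/s. Sum: 0.9250245 + 4.007625 = 4.9326495 rad/s. Result: 4.9326495 rad/s ≈ 4.933 rad/s (4 s.f.). Final answer: 4.933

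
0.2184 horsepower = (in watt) 162.9. Check: 1 horsepower = 745.69987 W, so 0.2184 horsepower = 0.2184 * 745.69987 = 162.86085 W. 162.86085 W = 162.86085 watt ≈ 162.9 watt (4 s.f.).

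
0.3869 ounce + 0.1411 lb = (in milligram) 7.497e+04. Check: 1 ounce = 0.028349523 kg, so 0.3869 ounce = 0.3869 * 0.028349523 = 0.01096843 kg. 1 lb = 0.45359237 kg, so 0.1411 lb = 0.1411 * 0.45359237 = 0.064001883 kg. Sum: 0.01096843 + 0.064001883 = 0.074970314 kg. 1 milligram = 1e-06 kg, so 0.074970314 kg = 0.074970314 / 1e-06 = 74970.314 milligram ≈ 7.497e+04 milligram (4 s.f.).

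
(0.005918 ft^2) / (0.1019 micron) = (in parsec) 1 ft^2 = 0.09290304 m^2, so 0.005918 ft^2 = 0.005918 * 0.09290304 = 0.00054980019 m^2. 1 micron = 1e-06 m, so 0.1019 micron = 0.1019 * 1e-06 = 1.019e-07 m. Combine: 0.00054980019 m^2 / 1.019e-07 m = 5395.4876 m. 1 parsec = 3.0856776e+16 m, so 5395.4876 m = 5395.4876 / 3.0856776e+16 = 1.7485585e-13 parsec ≈ 1.749e-13 parsec (4 s.f.). Final answer: 1.749e-13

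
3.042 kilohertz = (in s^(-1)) 3042. Check: 1 kilohertz = 1000 Hz, so 3.042 kilohertz = 3.042 * 1000 = 3042 Hz. 3042 Hz = 3042 s^(-1).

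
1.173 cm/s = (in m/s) 1 cm/s = 0.01 m/s, so 1.173 cm/s = 1.173 * 0.01 = 0.01173 m/s. Result: 0.01173 m/s. Final answer: 0.01173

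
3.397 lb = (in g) 1 lb = 0.45359237 kg, so 3.397 lb = 3.397 * 0.45359237 = 1.5408533 kg. 1 g = 0.001 kg, so 1.5408533 kg = 1.5408533 / 0.001 = 1540.8533 g ≈ 1541 g (4 s.f.). Final answer: 1541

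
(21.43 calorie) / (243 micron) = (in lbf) 8.295e+04. Check: 1 calorie = 4.184 J, so 21.43 calorie = 21.43 * 4.184 = 89.66312 J. 1 micron = 1e-06 m, so 243 micron = 243 * 1e-06 = 0.000243 m. Combine: 89.66312 J / 0.000243 m = 368984.03 N. 1 lbf = 4.4482216 N, so 368984.03 N = 368984.03 / 4.4482216 = 82950.91 lbf ≈ 8.295e+04 lbf (4 s.f.).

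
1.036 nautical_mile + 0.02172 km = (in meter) 1940. Check: 1 nautical_mile = 1852 m, so 1.036 nautical_mile = 1.036 * 1852 = 1918.672 m. 1 km = 1000 m, so 0.02172 km = 0.02172 * 1000 = 21.72 m. Sum: 1918.672 + 21.72 = 1940.392 m. 1940.392 m = 1940.392 meter ≈ 1940 meter (4 s.f.).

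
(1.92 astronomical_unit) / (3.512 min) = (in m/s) 1 astronomical_unit = 1.4959787e+11 m, so 1.92 astronomical_unit = 1.92 * 1.4959787e+11 = 2.8722791e+11 m. 1 min = 60 s, so 3.512 min = 3.512 * 60 = 210.72 s. Combine: 2.8722791e+11 m / 210.72 s = 1.3630785e+09 m/s. Result: 1.3630785e+09 m/s ≈ 1.363e+09 m/s (4 s.f.). Final answer: 1.363e+09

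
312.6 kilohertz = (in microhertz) 1 kilohertz = 1000 Hz, so 312.6 kilohertz = 312.6 * 1000 = 312600 Hz. 1 microhertz = 1e-06 Hz, so 312600 Hz = 312600 / 1e-06 = 3.126e+11 microhertz. Final answer: 3.126e+11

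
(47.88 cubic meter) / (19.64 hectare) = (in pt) 0.6911. Check: 47.88 cubic meter = 47.88 m^3. 1 hectare = 10000 m^2, so 19.64 hectare = 19.64 * 10000 = 196400 m^2. Combine: 47.88 m^3 / 196400 m^2 = 0.00024378819 m. 1 pt = 0.00035277778 m, so 0.00024378819 m = 0.00024378819 / 0.00035277778 = 0.69105313 pt ≈ 0.6911 pt (4 s.f.).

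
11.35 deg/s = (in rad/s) 1 deg/s = 0.017453293 rad/s, so 11.35 deg/s = 11.35 * 0.017453293 = 0.19809487 rad/s. Result: 0.19809487 rad/s ≈ 0.1981 rad/s (4 s.f.). Final answer: 0.1981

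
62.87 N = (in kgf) 6.411. Check: 1 kgf = 9.80665 N, so 62.87 N = 62.87 / 9.80665 = 6.4109558 kgf ≈ 6.411 kgf (4 s.f.).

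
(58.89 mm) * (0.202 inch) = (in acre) 1 mm = 0.001 m, so 58.89 mm = 58.89 * 0.001 = 0.05889 m. 1 inch = 0.0254 m, so 0.202 inch = 0.202 * 0.0254 = 0.0051308 m. Combine: 0.05889 m * 0.0051308 m = 0.00030215281 m^2. 1 acre = 4046.8564 m^2, so 0.00030215281 m^2 = 0.00030215281 / 4046.8564 = 7.4663586e-08 acre ≈ 7.466e-08 acre (4 s.f.). Final answer: 7.466e-08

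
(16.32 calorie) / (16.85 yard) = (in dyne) 1 calorie = 4.184 J, so 16.32 calorie = 16.32 * 4.184 = 68.28288 J. 1 yard = 0.9144 m, so 16.85 yard = 16.85 * 0.9144 = 15.40764 m. Combine: 68.28288 J / 15.40764 m = 4.4317546 N. 1 dyne = 1e-05 N, so 4.4317546 N = 4.4317546 / 1e-05 = 443175.46 dyne ≈ 4.432e+05 dyne (4 s.f.). Final answer: 4.432e+05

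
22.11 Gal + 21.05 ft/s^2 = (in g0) 0.6768. Check: 1 Gal = 0.01 m/s^2, so 22.11 Gal = 22.11 * 0.01 = 0.2211 m/s^2. 1 ft/s^2 = 0.3048 m/s^2, so 21.05 ft/s^2 = 21.05 * 0.3048 = 6.41604 m/s^2. Sum: 0.2211 + 6.41604 = 6.63714 m/s^2. 1 g0 = 9.80665 m/s^2, so 6.63714 m/s^2 = 6.63714 / 9.80665 = 0.67679993 g0 ≈ 0.6768 g0 (4 s.f.).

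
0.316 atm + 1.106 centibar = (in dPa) 3.312e+05. Check: 1 atm = 101325 Pa, so 0.316 atm = 0.316 * 101325 = 32018.7 Pa. 1 centibar = 1000 Pa, so 1.106 centibar = 1.106 * 1000 = 1106 Pa. Sum: 32018.7 + 1106 = 33124.7 Pa. 1 dPa = 0.1 Pa, so 33124.7 Pa = 33124.7 / 0.1 = 331247 dPa ≈ 3.312e+05 dPa (4 s.f.).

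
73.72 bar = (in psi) 1069. Check: 1 bar = 100000 Pa, so 73.72 bar = 73.72 * 100000 = 7372000 Pa. 1 psi = 6894.7573 Pa, so 7372000 Pa = 7372000 / 6894.7573 = 1069.2182 psi ≈ 1069 psi (4 s.f.).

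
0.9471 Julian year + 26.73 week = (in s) 1 Julian year = 31557600 s, so 0.9471 Julian year = 0.9471 * 31557600 = 29888203 s. 1 week = 604800 s, so 26.73 week = 26.73 * 604800 = 16166304 s. Sum: 29888203 + 16166304 = 46054507 s. Result: 46054507 s ≈ 4.605e+07 s (4 s.f.). Final answer: 4.605e+07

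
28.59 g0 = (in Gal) 1 g0 = 9.80665 m/s^2, so 28.59 g0 = 28.59 * 9.80665 = 280.37212 m/s^2. 1 Gal = 0.01 m/s^2, so 280.37212 m/s^2 = 280.37212 / 0.01 = 28037.212 Gal ≈ 2.804e+04 Gal (4 s.f.). Final answer: 2.804e+04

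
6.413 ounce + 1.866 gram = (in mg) 1.837e+05. Check: 1 ounce = 0.028349523 kg, so 6.413 ounce = 6.413 * 0.028349523 = 0.18180549 kg. 1 gram = 0.001 kg, so 1.866 gram = 1.866 * 0.001 = 0.001866 kg. Sum: 0.18180549 + 0.001866 = 0.18367149 kg. 1 mg = 1e-06 kg, so 0.18367149 kg = 0.18367149 / 1e-06 = 183671.49 mg ≈ 1.837e+05 mg (4 s.f.).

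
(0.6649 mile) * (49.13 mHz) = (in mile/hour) 117.6. Check: 1 mile = 1609.344 m, so 0.6649 mile = 0.6649 * 1609.344 = 1070.0528 m. 1 mHz = 0.001 Hz, so 49.13 mHz = 49.13 * 0.001 = 0.04913 Hz. Combine: 1070.0528 m * 0.04913 Hz = 52.571695 m/s. 1 mile/hour = 0.44704 m/s, so 52.571695 m/s = 52.571695 / 0.44704 = 117.59953 mile/hour ≈ 117.6 mile/hour (4 s.f.).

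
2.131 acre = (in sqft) 1 acre = 4046.8564 m^2, so 2.131 acre = 2.131 * 4046.8564 = 8623.851 m^2. 1 sqft = 0.09290304 m^2, so 8623.851 m^2 = 8623.851 / 0.09290304 = 92826.36 sqft ≈ 9.283e+04 sqft (4 s.f.). Final answer: 9.283e+04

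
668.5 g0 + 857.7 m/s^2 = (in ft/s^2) 2.432e+04. Check: 1 g0 = 9.80665 m/s^2, so 668.5 g0 = 668.5 * 9.80665 = 6555.7455 m/s^2. 857.7 m/s^2 is already in m/s^2. Sum: 6555.7455 + 857.7 = 7413.4455 m/s^2. 1 ft/s^2 = 0.3048 m/s^2, so 7413.4455 m/s^2 = 7413.4455 / 0.3048 = 24322.328 ft/s^2 ≈ 2.432e+04 ft/s^2 (4 s.f.).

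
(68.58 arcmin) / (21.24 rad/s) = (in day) 1 arcmin = 0.00029088821 rad, so 68.58 arcmin = 68.58 * 0.00029088821 = 0.019949113 rad. 21.24 rad/s is already in rad/s. Combine: 0.019949113 rad / 21.24 rad/s = 0.00093922379 s. 1 day = 86400 s, so 0.00093922379 s = 0.00093922379 / 86400 = 1.0870646e-08 day ≈ 1.087e-08 day (4 s.f.). Final answer: 1.087e-08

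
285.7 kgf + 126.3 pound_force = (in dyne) 1 kgf = 9.80665 N, so 285.7 kgf = 285.7 * 9.80665 = 2801.7599 N. 1 pound_force = 4.4482216 N, so 126.3 pound_force = 126.3 * 4.4482216 = 561.81039 N. Sum: 2801.7599 + 561.81039 = 3363.5703 N. 1 dyne = 1e-05 N, so 3363.5703 N = 3363.5703 / 1e-05 = 3.3635703e+08 dyne ≈ 3.364e+08 dyne (4 s.f.). Final answer: 3.364e+08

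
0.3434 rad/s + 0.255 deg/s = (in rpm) 0.3434 rad/s is already in rad/s. 1 deg/s = 0.017453293 rad/s, so 0.255 deg/s = 0.255 * 0.017453293 = 0.0044505896 rad/s. Sum: 0.3434 + 0.0044505896 = 0.34785059 rad/s. 1 rpm = 0.10471976 rad/s, so 0.34785059 rad/s = 0.34785059 / 0.10471976 = 3.3217284 rpm ≈ 3.322 rpm (4 s.f.). Final answer: 3.322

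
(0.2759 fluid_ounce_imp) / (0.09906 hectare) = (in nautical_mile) 1 fluid_ounce_imp = 2.8413063e-05 m^3, so 0.2759 fluid_ounce_imp = 0.2759 * 2.8413063e-05 = 7.8391639e-06 m^3. 1 hectare = 10000 m^2, so 0.09906 hectare = 0.09906 * 10000 = 990.6 m^2. Combine: 7.8391639e-06 m^3 / 990.6 m^2 = 7.9135513e-09 m. 1 nautical_mile = 1852 m, so 7.9135513e-09 m = 7.9135513e-09 / 1852 = 4.2729759e-12 nautical_mile ≈ 4.273e-12 nautical_mile (4 s.f.). Final answer: 4.273e-12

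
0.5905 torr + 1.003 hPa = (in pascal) 1 torr = 133.32237 Pa, so 0.5905 torr = 0.5905 * 133.32237 = 78.726859 Pa. 1 hPa = 100 Pa, so 1.003 hPa = 1.003 * 100 = 100.3 Pa. Sum: 78.726859 + 100.3 = 179.02686 Pa. 179.02686 Pa = 179.02686 pascal ≈ 179 pascal (4 s.f.). Final answer: 179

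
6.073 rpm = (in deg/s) 1 rpm = 0.10471976 rad/s, so 6.073 rpm = 6.073 * 0.10471976 = 0.63596307 rad/s. 1 deg/s = 0.017453293 rad/s, so 0.63596307 rad/s = 0.63596307 / 0.017453293 = 36.438 deg/s ≈ 36.44 deg/s (4 s.f.). Final answer: 36.44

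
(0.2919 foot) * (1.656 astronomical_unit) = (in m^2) 1 foot = 0.3048 m, so 0.2919 foot = 0.2919 * 0.3048 = 0.08897112 m. 1 astronomical_unit = 1.4959787e+11 m, so 1.656 astronomical_unit = 1.656 * 1.4959787e+11 = 2.4773407e+11 m. Combine: 0.08897112 m * 2.4773407e+11 m = 2.2041178e+10 m^2. Result: 2.2041178e+10 m^2 ≈ 2.204e+10 m^2 (4 s.f.). Final answer: 2.204e+10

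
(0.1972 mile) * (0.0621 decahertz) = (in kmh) 709.5. Check: 1 mile = 1609.344 m, so 0.1972 mile = 0.1972 * 1609.344 = 317.36264 m. 1 decahertz = 10 Hz, so 0.0621 decahertz = 0.0621 * 10 = 0.621 Hz. Combine: 317.36264 m * 0.621 Hz = 197.0822 m/s. 1 kmh = 0.27777778 m/s, so 197.0822 m/s = 197.0822 / 0.27777778 = 709.49591 kmh ≈ 709.5 kmh (4 s.f.).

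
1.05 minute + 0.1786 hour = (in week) 0.001167. Check: 1 minute = 60 s, so 1.05 minute = 1.05 * 60 = 63 s. 1 hour = 3600 s, so 0.1786 hour = 0.1786 * 3600 = 642.96 s. Sum: 63 + 642.96 = 705.96 s. 1 week = 604800 s, so 705.96 s = 705.96 / 604800 = 0.0011672619 week ≈ 0.001167 week (4 s.f.).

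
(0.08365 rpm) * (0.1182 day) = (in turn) 1 rpm = 0.10471976 rad/s, so 0.08365 rpm = 0.08365 * 0.10471976 = 0.0087598075 rad/s. 1 day = 86400 s, so 0.1182 day = 0.1182 * 86400 = 10212.48 s. Combine: 0.0087598075 rad/s * 10212.48 s = 89.459359 rad. 1 turn = 6.2831853 rad, so 89.459359 rad = 89.459359 / 6.2831853 = 14.237899 turn ≈ 14.24 turn (4 s.f.). Final answer: 14.24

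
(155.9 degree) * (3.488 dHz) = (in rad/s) 1 degree = 0.017453293 rad, so 155.9 degree = 155.9 * 0.017453293 = 2.7209683 rad. 1 dHz = 0.1 Hz, so 3.488 dHz = 3.488 * 0.1 = 0.3488 Hz. Combine: 2.7209683 rad * 0.3488 Hz = 0.94907374 rad/s. Result: 0.94907374 rad/s ≈ 0.9491 rad/s (4 s.f.). Final answer: 0.9491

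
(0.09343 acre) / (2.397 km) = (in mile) 1 acre = 4046.8564 m^2, so 0.09343 acre = 0.09343 * 4046.8564 = 378.0978 m^2. 1 km = 1000 m, so 2.397 km = 2.397 * 1000 = 2397 m. Combine: 378.0978 m^2 / 2397 m = 0.15773792 m. 1 mile = 1609.344 m, so 0.15773792 m = 0.15773792 / 1609.344 = 9.80138e-05 mile ≈ 9.801e-05 mile (4 s.f.). Final answer: 9.801e-05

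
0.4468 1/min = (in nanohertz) 7.447e+06. Check: 1 1/min = 0.016666667 Hz, so 0.4468 1/min = 0.4468 * 0.016666667 = 0.0074466667 Hz. 1 nanohertz = 1e-09 Hz, so 0.0074466667 Hz = 0.0074466667 / 1e-09 = 7446666.7 nanohertz ≈ 7.447e+06 nanohertz (4 s.f.).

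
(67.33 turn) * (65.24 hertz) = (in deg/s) 1 turn = 6.2831853 rad, so 67.33 turn = 67.33 * 6.2831853 = 423.04687 rad. 65.24 hertz = 65.24 Hz. Combine: 423.04687 rad * 65.24 Hz = 27599.578 rad/s. 1 deg/s = 0.017453293 rad/s, so 27599.578 rad/s = 27599.578 / 0.017453293 = 1581339.3 deg/s ≈ 1.581e+06 deg/s (4 s.f.). Final answer: 1.581e+06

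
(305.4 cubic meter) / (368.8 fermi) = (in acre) 305.4 cubic meter = 305.4 m^3. 1 fermi = 1e-15 m, so 368.8 fermi = 368.8 * 1e-15 = 3.688e-13 m. Combine: 305.4 m^3 / 3.688e-13 m = 8.2809111e+14 m^2. 1 acre = 4046.8564 m^2, so 8.2809111e+14 m^2 = 8.2809111e+14 / 4046.8564 = 2.0462577e+11 acre ≈ 2.046e+11 acre (4 s.f.). Final answer: 2.046e+11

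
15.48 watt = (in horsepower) 15.48 watt = 15.48 W. 1 horsepower = 745.69987 W, so 15.48 W = 15.48 / 745.69987 = 0.020759022 horsepower ≈ 0.02076 horsepower (4 s.f.). Final answer: 0.02076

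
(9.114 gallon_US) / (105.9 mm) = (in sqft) 3.507. Check: 1 gallon_US = 0.0037854118 m^3, so 9.114 gallon_US = 9.114 * 0.0037854118 = 0.034500243 m^3. 1 mm = 0.001 m, so 105.9 mm = 105.9 * 0.001 = 0.1059 m. Combine: 0.034500243 m^3 / 0.1059 m = 0.32578133 m^2. 1 sqft = 0.09290304 m^2, so 0.32578133 m^2 = 0.32578133 / 0.09290304 = 3.5066811 sqft ≈ 3.507 sqft (4 s.f.).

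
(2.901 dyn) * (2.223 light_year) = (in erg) 6.101e+18. Check: 1 dyn = 1e-05 N, so 2.901 dyn = 2.901 * 1e-05 = 2.901e-05 N. 1 light_year = 9.4607305e+15 m, so 2.223 light_year = 2.223 * 9.4607305e+15 = 2.1031204e+16 m. Combine: 2.901e-05 N * 2.1031204e+16 m = 6.1011522e+11 J. 1 erg = 1e-07 J, so 6.1011522e+11 J = 6.1011522e+11 / 1e-07 = 6.1011522e+18 erg ≈ 6.101e+18 erg (4 s.f.).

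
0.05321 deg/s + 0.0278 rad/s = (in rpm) 1 deg/s = 0.017453293 rad/s, so 0.05321 deg/s = 0.05321 * 0.017453293 = 0.00092868969 rad/s. 0.0278 rad/s is already in rad/s. Sum: 0.00092868969 + 0.0278 = 0.02872869 rad/s. 1 rpm = 0.10471976 rad/s, so 0.02872869 rad/s = 0.02872869 / 0.10471976 = 0.27433878 rpm ≈ 0.2743 rpm (4 s.f.). Final answer: 0.2743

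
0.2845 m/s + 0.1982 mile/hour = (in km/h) 0.2845 m/s is already in m/s. 1 mile/hour = 0.44704 m/s, so 0.1982 mile/hour = 0.1982 * 0.44704 = 0.088603328 m/s. Sum: 0.2845 + 0.088603328 = 0.37310333 m/s. 1 km/h = 0.27777778 m/s, so 0.37310333 m/s = 0.37310333 / 0.27777778 = 1.343172 km/h ≈ 1.343 km/h (4 s.f.). Final answer: 1.343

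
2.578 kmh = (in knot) 1 kmh = 0.27777778 m/s, so 2.578 kmh = 2.578 * 0.27777778 = 0.71611111 m/s. 1 knot = 0.51444444 m/s, so 0.71611111 m/s = 0.71611111 / 0.51444444 = 1.3920086 knot ≈ 1.392 knot (4 s.f.). Final answer: 1.392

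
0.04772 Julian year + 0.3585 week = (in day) 19.94. Check: 1 Julian year = 31557600 s, so 0.04772 Julian year = 0.04772 * 31557600 = 1505928.7 s. 1 week = 604800 s, so 0.3585 week = 0.3585 * 604800 = 216820.8 s. Sum: 1505928.7 + 216820.8 = 1722749.5 s. 1 day = 86400 s, so 1722749.5 s = 1722749.5 / 86400 = 19.93923 day ≈ 19.94 day (4 s.f.).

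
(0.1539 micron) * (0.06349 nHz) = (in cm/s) 9.771e-16. Check: 1 micron = 1e-06 m, so 0.1539 micron = 0.1539 * 1e-06 = 1.539e-07 m. 1 nHz = 1e-09 Hz, so 0.06349 nHz = 0.06349 * 1e-09 = 6.349e-11 Hz. Combine: 1.539e-07 m * 6.349e-11 Hz = 9.771111e-18 m/s. 1 cm/s = 0.01 m/s, so 9.771111e-18 m/s = 9.771111e-18 / 0.01 = 9.771111e-16 cm/s ≈ 9.771e-16 cm/s (4 s.f.).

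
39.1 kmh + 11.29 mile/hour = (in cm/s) 1591. Check: 1 kmh = 0.27777778 m/s, so 39.1 kmh = 39.1 * 0.27777778 = 10.861111 m/s. 1 mile/hour = 0.44704 m/s, so 11.29 mile/hour = 11.29 * 0.44704 = 5.0470816 m/s. Sum: 10.861111 + 5.0470816 = 15.908193 m/s. 1 cm/s = 0.01 m/s, so 15.908193 m/s = 15.908193 / 0.01 = 1590.8193 cm/s ≈ 1591 cm/s (4 s.f.).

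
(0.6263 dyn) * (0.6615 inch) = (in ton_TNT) 2.515e-17. Check: 1 dyn = 1e-05 N, so 0.6263 dyn = 0.6263 * 1e-05 = 6.263e-06 N. 1 inch = 0.0254 m, so 0.6615 inch = 0.6615 * 0.0254 = 0.0168021 m. Combine: 6.263e-06 N * 0.0168021 m = 1.0523155e-07 J. 1 ton_TNT = 4.184e+09 J, so 1.0523155e-07 J = 1.0523155e-07 / 4.184e+09 = 2.5150945e-17 ton_TNT ≈ 2.515e-17 ton_TNT (4 s.f.).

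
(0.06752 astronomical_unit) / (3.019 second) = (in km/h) 1.204e+10. Check: 1 astronomical_unit = 1.4959787e+11 m, so 0.06752 astronomical_unit = 0.06752 * 1.4959787e+11 = 1.0100848e+10 m. 3.019 second = 3.019 s. Combine: 1.0100848e+10 m / 3.019 s = 3.3457596e+09 m/s. 1 km/h = 0.27777778 m/s, so 3.3457596e+09 m/s = 3.3457596e+09 / 0.27777778 = 1.2044735e+10 km/h ≈ 1.204e+10 km/h (4 s.f.).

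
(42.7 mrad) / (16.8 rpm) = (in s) 1 mrad = 0.001 rad, so 42.7 mrad = 42.7 * 0.001 = 0.0427 rad. 1 rpm = 0.10471976 rad/s, so 16.8 rpm = 16.8 * 0.10471976 = 1.7592919 rad/s. Combine: 0.0427 rad / 1.7592919 rad/s = 0.024271129 s. Result: 0.024271129 s ≈ 0.02427 s (4 s.f.). Final answer: 0.02427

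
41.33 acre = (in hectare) 1 acre = 4046.8564 m^2, so 41.33 acre = 41.33 * 4046.8564 = 167256.58 m^2. 1 hectare = 10000 m^2, so 167256.58 m^2 = 167256.58 / 10000 = 16.725658 hectare ≈ 16.73 hectare (4 s.f.). Final answer: 16.73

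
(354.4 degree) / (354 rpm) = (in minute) 0.002781. Check: 1 degree = 0.017453293 rad, so 354.4 degree = 354.4 * 0.017453293 = 6.1854469 rad. 1 rpm = 0.10471976 rad/s, so 354 rpm = 354 * 0.10471976 = 37.070793 rad/s. Combine: 6.1854469 rad / 37.070793 rad/s = 0.16685499 s. 1 minute = 60 s, so 0.16685499 s = 0.16685499 / 60 = 0.0027809165 minute ≈ 0.002781 minute (4 s.f.).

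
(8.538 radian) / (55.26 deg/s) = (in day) 0.0001025. Check: 8.538 radian = 8.538 rad. 1 deg/s = 0.017453293 rad/s, so 55.26 deg/s = 55.26 * 0.017453293 = 0.96446894 rad/s. Combine: 8.538 rad / 0.96446894 rad/s = 8.8525401 s. 1 day = 86400 s, so 8.8525401 s = 8.8525401 / 86400 = 0.00010245995 day ≈ 0.0001025 day (4 s.f.).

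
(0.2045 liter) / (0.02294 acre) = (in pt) 0.006244. Check: 1 liter = 0.001 m^3, so 0.2045 liter = 0.2045 * 0.001 = 0.0002045 m^3. 1 acre = 4046.8564 m^2, so 0.02294 acre = 0.02294 * 4046.8564 = 92.834886 m^2. Combine: 0.0002045 m^3 / 92.834886 m^2 = 2.2028357e-06 m. 1 pt = 0.00035277778 m, so 2.2028357e-06 m = 2.2028357e-06 / 0.00035277778 = 0.0062442586 pt ≈ 0.006244 pt (4 s.f.).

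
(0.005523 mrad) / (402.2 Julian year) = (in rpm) 4.155e-15. Check: 1 mrad = 0.001 rad, so 0.005523 mrad = 0.005523 * 0.001 = 5.523e-06 rad. 1 Julian year = 31557600 s, so 402.2 Julian year = 402.2 * 31557600 = 1.2692467e+10 s. Combine: 5.523e-06 rad / 1.2692467e+10 s = 4.3514e-16 rad/s. 1 rpm = 0.10471976 rad/s, so 4.3514e-16 rad/s = 4.3514e-16 / 0.10471976 = 4.1552809e-15 rpm ≈ 4.155e-15 rpm (4 s.f.).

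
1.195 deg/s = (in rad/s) 1 deg/s = 0.017453293 rad/s, so 1.195 deg/s = 1.195 * 0.017453293 = 0.020856685 rad/s. Result: 0.020856685 rad/s ≈ 0.02086 rad/s (4 s.f.). Final answer: 0.02086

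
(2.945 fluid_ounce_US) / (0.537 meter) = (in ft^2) 0.001746. Check: 1 fluid_ounce_US = 2.957353e-05 m^3, so 2.945 fluid_ounce_US = 2.945 * 2.957353e-05 = 8.7094045e-05 m^3. 0.537 meter = 0.537 m. Combine: 8.7094045e-05 m^3 / 0.537 m = 0.0001621863 m^2. 1 ft^2 = 0.09290304 m^2, so 0.0001621863 m^2 = 0.0001621863 / 0.09290304 = 0.0017457588 ft^2 ≈ 0.001746 ft^2 (4 s.f.).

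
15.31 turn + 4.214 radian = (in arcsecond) 2.071e+07. Check: 1 turn = 6.2831853 rad, so 15.31 turn = 15.31 * 6.2831853 = 96.195567 rad. 4.214 radian = 4.214 rad. Sum: 96.195567 + 4.214 = 100.40957 rad. 1 arcsecond = 4.8481368e-06 rad, so 100.40957 rad = 100.40957 / 4.8481368e-06 = 20710960 arcsecond ≈ 2.071e+07 arcsecond (4 s.f.).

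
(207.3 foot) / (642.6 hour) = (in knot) 1 foot = 0.3048 m, so 207.3 foot = 207.3 * 0.3048 = 63.18504 m. 1 hour = 3600 s, so 642.6 hour = 642.6 * 3600 = 2313360 s. Combine: 63.18504 m / 2313360 s = 2.7313103e-05 m/s. 1 knot = 0.51444444 m/s, so 2.7313103e-05 m/s = 2.7313103e-05 / 0.51444444 = 5.3092425e-05 knot ≈ 5.309e-05 knot (4 s.f.). Final answer: 5.309e-05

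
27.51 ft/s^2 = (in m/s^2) 8.385. Check: 1 ft/s^2 = 0.3048 m/s^2, so 27.51 ft/s^2 = 27.51 * 0.3048 = 8.385048 m/s^2. Result: 8.385048 m/s^2 ≈ 8.385 m/s^2 (4 s.f.).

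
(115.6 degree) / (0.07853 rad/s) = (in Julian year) 8.141e-07. Check: 1 degree = 0.017453293 rad, so 115.6 degree = 115.6 * 0.017453293 = 2.0176006 rad. 0.07853 rad/s is already in rad/s. Combine: 2.0176006 rad / 0.07853 rad/s = 25.6921 s. 1 Julian year = 31557600 s, so 25.6921 s = 25.6921 / 31557600 = 8.1413352e-07 Julian year ≈ 8.141e-07 Julian year (4 s.f.).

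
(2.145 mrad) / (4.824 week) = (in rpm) 7.021e-09. Check: 1 mrad = 0.001 rad, so 2.145 mrad = 2.145 * 0.001 = 0.002145 rad. 1 week = 604800 s, so 4.824 week = 4.824 * 604800 = 2917555.2 s. Combine: 0.002145 rad / 2917555.2 s = 7.352046e-10 rad/s. 1 rpm = 0.10471976 rad/s, so 7.352046e-10 rad/s = 7.352046e-10 / 0.10471976 = 7.0206868e-09 rpm ≈ 7.021e-09 rpm (4 s.f.).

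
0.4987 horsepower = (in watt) 371.9. Check: 1 horsepower = 745.69987 W, so 0.4987 horsepower = 0.4987 * 745.69987 = 371.88053 W. 371.88053 W = 371.88053 watt ≈ 371.9 watt (4 s.f.).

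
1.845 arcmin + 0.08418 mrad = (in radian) 0.0006209. Check: 1 arcmin = 0.00029088821 rad, so 1.845 arcmin = 1.845 * 0.00029088821 = 0.00053668874 rad. 1 mrad = 0.001 rad, so 0.08418 mrad = 0.08418 * 0.001 = 8.418e-05 rad. Sum: 0.00053668874 + 8.418e-05 = 0.00062086874 rad. 0.00062086874 rad = 0.00062086874 radian ≈ 0.0006209 radian (4 s.f.).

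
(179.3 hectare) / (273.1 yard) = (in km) 1 hectare = 10000 m^2, so 179.3 hectare = 179.3 * 10000 = 1793000 m^2. 1 yard = 0.9144 m, so 273.1 yard = 273.1 * 0.9144 = 249.72264 m. Combine: 1793000 m^2 / 249.72264 m = 7179.9657 m. 1 km = 1000 m, so 7179.9657 m = 7179.9657 / 1000 = 7.1799657 km ≈ 7.18 km (4 s.f.). Final answer: 7.18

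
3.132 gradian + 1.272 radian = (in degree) 1 gradian = 0.015707963 rad, so 3.132 gradian = 3.132 * 0.015707963 = 0.049197341 rad. 1.272 radian = 1.272 rad. Sum: 0.049197341 + 1.272 = 1.3211973 rad. 1 degree = 0.017453293 rad, so 1.3211973 rad = 1.3211973 / 0.017453293 = 75.699032 degree ≈ 75.7 degree (4 s.f.). Final answer: 75.7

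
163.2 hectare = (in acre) 1 hectare = 10000 m^2, so 163.2 hectare = 163.2 * 10000 = 1632000 m^2. 1 acre = 4046.8564 m^2, so 1632000 m^2 = 1632000 / 4046.8564 = 403.27598 acre ≈ 403.3 acre (4 s.f.). Final answer: 403.3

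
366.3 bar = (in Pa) 3.663e+07. Check: 1 bar = 100000 Pa, so 366.3 bar = 366.3 * 100000 = 36630000 Pa. Result: 36630000 Pa ≈ 3.663e+07 Pa (4 s.f.).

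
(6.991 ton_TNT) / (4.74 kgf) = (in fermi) 1 ton_TNT = 4.184e+09 J, so 6.991 ton_TNT = 6.991 * 4.184e+09 = 2.9250344e+10 J. 1 kgf = 9.80665 N, so 4.74 kgf = 4.74 * 9.80665 = 46.483521 N. Combine: 2.9250344e+10 J / 46.483521 N = 6.2926266e+08 m. 1 fermi = 1e-15 m, so 6.2926266e+08 m = 6.2926266e+08 / 1e-15 = 6.2926266e+23 fermi ≈ 6.293e+23 fermi (4 s.f.). Final answer: 6.293e+23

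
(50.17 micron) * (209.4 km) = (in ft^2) 1 micron = 1e-06 m, so 50.17 micron = 50.17 * 1e-06 = 5.017e-05 m. 1 km = 1000 m, so 209.4 km = 209.4 * 1000 = 209400 m. Combine: 5.017e-05 m * 209400 m = 10.505598 m^2. 1 ft^2 = 0.09290304 m^2, so 10.505598 m^2 = 10.505598 / 0.09290304 = 113.08132 ft^2 ≈ 113.1 ft^2 (4 s.f.). Final answer: 113.1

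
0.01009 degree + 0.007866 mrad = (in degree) 0.01054. Check: 1 degree = 0.017453293 rad, so 0.01009 degree = 0.01009 * 0.017453293 = 0.00017610372 rad. 1 mrad = 0.001 rad, so 0.007866 mrad = 0.007866 * 0.001 = 7.866e-06 rad. Sum: 0.00017610372 + 7.866e-06 = 0.00018396972 rad. 1 degree = 0.017453293 rad, so 0.00018396972 rad = 0.00018396972 / 0.017453293 = 0.010540689 degree ≈ 0.01054 degree (4 s.f.).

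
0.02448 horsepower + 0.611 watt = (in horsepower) 0.0253. Check: 1 horsepower = 745.69987 W, so 0.02448 horsepower = 0.02448 * 745.69987 = 18.254733 W. 0.611 watt = 0.611 W. Sum: 18.254733 + 0.611 = 18.865733 W. 1 horsepower = 745.69987 W, so 18.865733 W = 18.865733 / 745.69987 = 0.025299364 horsepower ≈ 0.0253 horsepower (4 s.f.).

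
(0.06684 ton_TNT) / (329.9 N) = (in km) 847.7. Check: 1 ton_TNT = 4.184e+09 J, so 0.06684 ton_TNT = 0.06684 * 4.184e+09 = 2.7965856e+08 J. 329.9 N is already in N. Combine: 2.7965856e+08 J / 329.9 N = 847707.06 m. 1 km = 1000 m, so 847707.06 m = 847707.06 / 1000 = 847.70706 km ≈ 847.7 km (4 s.f.).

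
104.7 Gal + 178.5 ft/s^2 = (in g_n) 1 Gal = 0.01 m/s^2, so 104.7 Gal = 104.7 * 0.01 = 1.047 m/s^2. 1 ft/s^2 = 0.3048 m/s^2, so 178.5 ft/s^2 = 178.5 * 0.3048 = 54.4068 m/s^2. Sum: 1.047 + 54.4068 = 55.4538 m/s^2. 1 g_n = 9.80665 m/s^2, so 55.4538 m/s^2 = 55.4538 / 9.80665 = 5.6547139 g_n ≈ 5.655 g_n (4 s.f.). Final answer: 5.655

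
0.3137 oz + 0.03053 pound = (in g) 1 oz = 0.028349523 kg, so 0.3137 oz = 0.3137 * 0.028349523 = 0.0088932454 kg. 1 pound = 0.45359237 kg, so 0.03053 pound = 0.03053 * 0.45359237 = 0.013848175 kg. Sum: 0.0088932454 + 0.013848175 = 0.02274142 kg. 1 g = 0.001 kg, so 0.02274142 kg = 0.02274142 / 0.001 = 22.74142 g ≈ 22.74 g (4 s.f.). Final answer: 22.74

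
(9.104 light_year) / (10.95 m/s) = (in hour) 2.185e+12. Check: 1 light_year = 9.4607305e+15 m, so 9.104 light_year = 9.104 * 9.4607305e+15 = 8.613049e+16 m. 10.95 m/s is already in m/s. Combine: 8.613049e+16 m / 10.95 m/s = 7.8657982e+15 s. 1 hour = 3600 s, so 7.8657982e+15 s = 7.8657982e+15 / 3600 = 2.1849439e+12 hour ≈ 2.185e+12 hour (4 s.f.).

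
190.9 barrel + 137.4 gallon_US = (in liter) 3.087e+04. Check: 1 barrel = 0.15898729 m^3, so 190.9 barrel = 190.9 * 0.15898729 = 30.350675 m^3. 1 gallon_US = 0.0037854118 m^3, so 137.4 gallon_US = 137.4 * 0.0037854118 = 0.52011558 m^3. Sum: 30.350675 + 0.52011558 = 30.87079 m^3. 1 liter = 0.001 m^3, so 30.87079 m^3 = 30.87079 / 0.001 = 30870.79 liter ≈ 3.087e+04 liter (4 s.f.).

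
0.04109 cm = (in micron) 410.9. Check: 1 cm = 0.01 m, so 0.04109 cm = 0.04109 * 0.01 = 0.0004109 m. 1 micron = 1e-06 m, so 0.0004109 m = 0.0004109 / 1e-06 = 410.9 micron.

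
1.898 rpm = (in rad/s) 1 rpm = 0.10471976 rad/s, so 1.898 rpm = 1.898 * 0.10471976 = 0.1987581 rad/s. Result: 0.1987581 rad/s ≈ 0.1988 rad/s (4 s.f.). Final answer: 0.1988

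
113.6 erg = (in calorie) 2.715e-06. Check: 1 erg = 1e-07 J, so 113.6 erg = 113.6 * 1e-07 = 1.136e-05 J. 1 calorie = 4.184 J, so 1.136e-05 J = 1.136e-05 / 4.184 = 2.7151052e-06 calorie ≈ 2.715e-06 calorie (4 s.f.).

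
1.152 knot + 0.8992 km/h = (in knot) 1.638. Check: 1 knot = 0.51444444 m/s, so 1.152 knot = 1.152 * 0.51444444 = 0.59264 m/s. 1 km/h = 0.27777778 m/s, so 0.8992 km/h = 0.8992 * 0.27777778 = 0.24977778 m/s. Sum: 0.59264 + 0.24977778 = 0.84241778 m/s. 1 knot = 0.51444444 m/s, so 0.84241778 m/s = 0.84241778 / 0.51444444 = 1.6375292 knot ≈ 1.638 knot (4 s.f.).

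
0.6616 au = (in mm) 9.897e+13. Check: 1 au = 1.4959787e+11 m, so 0.6616 au = 0.6616 * 1.4959787e+11 = 9.8973951e+10 m. 1 mm = 0.001 m, so 9.8973951e+10 m = 9.8973951e+10 / 0.001 = 9.8973951e+13 mm ≈ 9.897e+13 mm (4 s.f.).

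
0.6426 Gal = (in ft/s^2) 0.02108. Check: 1 Gal = 0.01 m/s^2, so 0.6426 Gal = 0.6426 * 0.01 = 0.006426 m/s^2. 1 ft/s^2 = 0.3048 m/s^2, so 0.006426 m/s^2 = 0.006426 / 0.3048 = 0.021082677 ft/s^2 ≈ 0.02108 ft/s^2 (4 s.f.).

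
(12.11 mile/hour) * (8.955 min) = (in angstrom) 1 mile/hour = 0.44704 m/s, so 12.11 mile/hour = 12.11 * 0.44704 = 5.4136544 m/s. 1 min = 60 s, so 8.955 min = 8.955 * 60 = 537.3 s. Combine: 5.4136544 m/s * 537.3 s = 2908.7565 m. 1 angstrom = 1e-10 m, so 2908.7565 m = 2908.7565 / 1e-10 = 2.9087565e+13 angstrom ≈ 2.909e+13 angstrom (4 s.f.). Final answer: 2.909e+13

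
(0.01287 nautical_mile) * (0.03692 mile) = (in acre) 0.35. Check: 1 nautical_mile = 1852 m, so 0.01287 nautical_mile = 0.01287 * 1852 = 23.83524 m. 1 mile = 1609.344 m, so 0.03692 mile = 0.03692 * 1609.344 = 59.41698 m. Combine: 23.83524 m * 59.41698 m = 1416.218 m^2. 1 acre = 4046.8564 m^2, so 1416.218 m^2 = 1416.218 / 4046.8564 = 0.34995509 acre ≈ 0.35 acre (4 s.f.).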